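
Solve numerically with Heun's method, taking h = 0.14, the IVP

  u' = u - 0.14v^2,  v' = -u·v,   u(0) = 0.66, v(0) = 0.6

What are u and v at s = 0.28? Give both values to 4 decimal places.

Heun on (u,v): k1 = f(s_n, state_n); k2 = f(s_n + h, state_n + h·k1); state_{n+1} = state_n + (h/2)·(k1 + k2).
0.000000: (0.660000, 0.600000)
  k1 = (0.609600, -0.396000)
  predictor → (0.745344, 0.544560)
  k2 = (0.703828, -0.405885)
  → (0.751940, 0.543868)
0.140000: (0.751940, 0.543868)
  k1 = (0.710529, -0.408956)
  predictor → (0.851414, 0.486614)
  k2 = (0.818263, -0.414310)
  → (0.858955, 0.486239)
(u(0.28), v(0.28)) ≈ (0.8590, 0.4862)

0.8590, 0.4862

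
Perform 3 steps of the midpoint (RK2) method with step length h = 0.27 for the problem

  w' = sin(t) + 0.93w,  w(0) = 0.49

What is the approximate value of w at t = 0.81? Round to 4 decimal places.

1.4279

Midpoint: k1 = f(t_n, w_n); k2 = f(t_n + h/2, w_n + (h/2)·k1); w_{n+1} = w_n + h·k2.
t=0.000000, w=0.490000:
  k1 = f(0.000000, 0.490000) = 0.455700
  k2 = f(0.135000, 0.551519) = 0.647503
  w ← 0.490000 + 0.27·0.647503 = 0.664826
t=0.270000, w=0.664826:
  k1 = f(0.270000, 0.664826) = 0.885020
  k2 = f(0.405000, 0.784304) = 1.123421
  w ← 0.664826 + 0.27·1.123421 = 0.968150
t=0.540000, w=0.968150:
  k1 = f(0.540000, 0.968150) = 1.414515
  k2 = f(0.675000, 1.159109) = 1.702869
  w ← 0.968150 + 0.27·1.702869 = 1.427924
w(0.81) ≈ 1.4279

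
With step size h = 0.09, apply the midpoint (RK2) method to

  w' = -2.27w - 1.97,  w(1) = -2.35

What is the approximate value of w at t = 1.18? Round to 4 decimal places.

Midpoint: k1 = f(t_n, w_n); k2 = f(t_n + h/2, w_n + (h/2)·k1); w_{n+1} = w_n + h·k2.
t=1.000000, w=-2.350000:
  k1 = f(1.000000, -2.350000) = 3.364500
  k2 = f(1.045000, -2.198597) = 3.020816
  w ← -2.350000 + 0.09·3.020816 = -2.078127
t=1.090000, w=-2.078127:
  k1 = f(1.090000, -2.078127) = 2.747347
  k2 = f(1.135000, -1.954496) = 2.466706
  w ← -2.078127 + 0.09·2.466706 = -1.856123
w(1.18) ≈ -1.8561

-1.8561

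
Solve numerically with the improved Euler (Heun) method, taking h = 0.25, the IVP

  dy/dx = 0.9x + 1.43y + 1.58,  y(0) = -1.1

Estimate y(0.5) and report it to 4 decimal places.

-0.9606

Heun: k1 = f(x_n, y_n); k2 = f(x_n + h, y_n + h·k1); y_{n+1} = y_n + (h/2)·(k1 + k2).
x=0.000000, y=-1.100000:
  k1 = f(0.000000, -1.100000) = 0.007000
  k2 = f(0.250000, -1.098250) = 0.234503
  y ← -1.100000 + (0.25/2)·(0.007000 + 0.234503) = -1.069812
x=0.250000, y=-1.069812:
  k1 = f(0.250000, -1.069812) = 0.275169
  k2 = f(0.500000, -1.001020) = 0.598541
  y ← -1.069812 + (0.25/2)·(0.275169 + 0.598541) = -0.960598
y(0.5) ≈ -0.9606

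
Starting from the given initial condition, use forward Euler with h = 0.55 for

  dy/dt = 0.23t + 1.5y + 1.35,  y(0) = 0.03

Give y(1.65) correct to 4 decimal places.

Euler: y_{n+1} = y_n + h·f(t_n, y_n).
t=0.000000, y=0.030000: f=1.395000 → y ← 0.030000 + 0.55·1.395000 = 0.797250
t=0.550000, y=0.797250: f=2.672375 → y ← 0.797250 + 0.55·2.672375 = 2.267056
t=1.100000, y=2.267056: f=5.003584 → y ← 2.267056 + 0.55·5.003584 = 5.019028
y(1.65) ≈ 5.0190

5.0190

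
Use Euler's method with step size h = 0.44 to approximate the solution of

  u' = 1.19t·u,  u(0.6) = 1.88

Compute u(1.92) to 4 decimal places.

Euler: u_{n+1} = u_n + h·f(t_n, u_n).
t=0.600000, u=1.880000: f=1.342320 → u ← 1.880000 + 0.44·1.342320 = 2.470621
t=1.040000, u=2.470621: f=3.057640 → u ← 2.470621 + 0.44·3.057640 = 3.815983
t=1.480000, u=3.815983: f=6.720708 → u ← 3.815983 + 0.44·6.720708 = 6.773094
u(1.92) ≈ 6.7731

6.7731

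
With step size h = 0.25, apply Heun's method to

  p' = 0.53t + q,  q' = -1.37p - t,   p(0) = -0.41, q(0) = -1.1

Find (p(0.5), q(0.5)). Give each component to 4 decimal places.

Heun on (p,q): k1 = f(t_n, state_n); k2 = f(t_n + h, state_n + h·k1); state_{n+1} = state_n + (h/2)·(k1 + k2).
0.000000: (-0.410000, -1.100000)
  k1 = (-1.100000, 0.561700)
  predictor → (-0.685000, -0.959575)
  k2 = (-0.827075, 0.688450)
  → (-0.650884, -0.943731)
0.250000: (-0.650884, -0.943731)
  k1 = (-0.811231, 0.641712)
  predictor → (-0.853692, -0.783303)
  k2 = (-0.518303, 0.669558)
  → (-0.817076, -0.779823)
(p(0.5), q(0.5)) ≈ (-0.8171, -0.7798)

-0.8171, -0.7798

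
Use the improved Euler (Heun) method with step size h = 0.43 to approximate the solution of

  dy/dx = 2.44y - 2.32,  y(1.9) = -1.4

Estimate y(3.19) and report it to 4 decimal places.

-40.3486

Heun: k1 = f(x_n, y_n); k2 = f(x_n + h, y_n + h·k1); y_{n+1} = y_n + (h/2)·(k1 + k2).
x=1.900000, y=-1.400000:
  k1 = f(1.900000, -1.400000) = -5.736000
  k2 = f(2.330000, -3.866480) = -11.754211
  y ← -1.400000 + (0.43/2)·(-5.736000 + (-11.754211)) = -5.160395
x=2.330000, y=-5.160395:
  k1 = f(2.330000, -5.160395) = -14.911365
  k2 = f(2.760000, -11.572282) = -30.556369
  y ← -5.160395 + (0.43/2)·(-14.911365 + (-30.556369)) = -14.935958
x=2.760000, y=-14.935958:
  k1 = f(2.760000, -14.935958) = -38.763738
  k2 = f(3.190000, -31.604365) = -79.434652
  y ← -14.935958 + (0.43/2)·(-38.763738 + (-79.434652)) = -40.348612
y(3.19) ≈ -40.3486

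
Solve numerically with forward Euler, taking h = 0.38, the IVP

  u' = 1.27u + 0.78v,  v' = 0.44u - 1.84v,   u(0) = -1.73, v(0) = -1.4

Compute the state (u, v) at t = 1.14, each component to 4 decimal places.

Euler on (u,v): u_{n+1} = u_n + h·u', v_{n+1} = v_n + h·v'.
0.000000: (-1.730000, -1.400000); f=(-3.289100, 1.814800) → (-2.979858, -0.710376)
0.380000: (-2.979858, -0.710376); f=(-4.338513, -0.004046) → (-4.628493, -0.711913)
0.760000: (-4.628493, -0.711913); f=(-6.433478, -0.726616) → (-7.073215, -0.988028)
(u(1.14), v(1.14)) ≈ (-7.0732, -0.9880)

-7.0732, -0.9880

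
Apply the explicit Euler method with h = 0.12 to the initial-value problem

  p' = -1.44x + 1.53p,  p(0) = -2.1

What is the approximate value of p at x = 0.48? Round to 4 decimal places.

-4.2617

Euler: p_{n+1} = p_n + h·f(x_n, p_n).
x=0.000000, p=-2.100000: f=-3.213000 → p ← -2.100000 + 0.12·(-3.213000) = -2.485560
x=0.120000, p=-2.485560: f=-3.975707 → p ← -2.485560 + 0.12·(-3.975707) = -2.962645
x=0.240000, p=-2.962645: f=-4.878447 → p ← -2.962645 + 0.12·(-4.878447) = -3.548058
x=0.360000, p=-3.548058: f=-5.946929 → p ← -3.548058 + 0.12·(-5.946929) = -4.261690
p(0.48) ≈ -4.2617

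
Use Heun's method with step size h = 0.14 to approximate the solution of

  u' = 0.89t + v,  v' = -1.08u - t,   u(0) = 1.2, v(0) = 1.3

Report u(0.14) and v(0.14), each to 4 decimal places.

1.3780, 1.0950

Heun on (u,v): k1 = f(t_n, state_n); k2 = f(t_n + h, state_n + h·k1); state_{n+1} = state_n + (h/2)·(k1 + k2).
0.000000: (1.200000, 1.300000)
  k1 = (1.300000, -1.296000)
  predictor → (1.382000, 1.118560)
  k2 = (1.243160, -1.632560)
  → (1.378021, 1.095001)
(u(0.14), v(0.14)) ≈ (1.3780, 1.0950)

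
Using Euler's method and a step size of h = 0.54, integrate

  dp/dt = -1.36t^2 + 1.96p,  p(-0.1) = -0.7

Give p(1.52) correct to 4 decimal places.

Euler: p_{n+1} = p_n + h·f(t_n, p_n).
t=-0.100000, p=-0.700000: f=-1.385600 → p ← -0.700000 + 0.54·(-1.385600) = -1.448224
t=0.440000, p=-1.448224: f=-3.101815 → p ← -1.448224 + 0.54·(-3.101815) = -3.123204
t=0.980000, p=-3.123204: f=-7.427624 → p ← -3.123204 + 0.54·(-7.427624) = -7.134121
p(1.52) ≈ -7.1341

-7.1341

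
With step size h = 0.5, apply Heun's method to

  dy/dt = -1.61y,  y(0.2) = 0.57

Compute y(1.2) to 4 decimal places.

0.1535

Heun: k1 = f(t_n, y_n); k2 = f(t_n + h, y_n + h·k1); y_{n+1} = y_n + (h/2)·(k1 + k2).
t=0.200000, y=0.570000:
  k1 = f(0.200000, 0.570000) = -0.917700
  k2 = f(0.700000, 0.111150) = -0.178951
  y ← 0.570000 + (0.5/2)·(-0.917700 + (-0.178951)) = 0.295837
t=0.700000, y=0.295837:
  k1 = f(0.700000, 0.295837) = -0.476298
  k2 = f(1.200000, 0.057688) = -0.092878
  y ← 0.295837 + (0.5/2)·(-0.476298 + (-0.092878)) = 0.153543
y(1.2) ≈ 0.1535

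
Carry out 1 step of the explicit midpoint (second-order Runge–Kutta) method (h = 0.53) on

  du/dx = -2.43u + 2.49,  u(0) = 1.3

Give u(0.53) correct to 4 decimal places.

Midpoint: k1 = f(x_n, u_n); k2 = f(x_n + h/2, u_n + (h/2)·k1); u_{n+1} = u_n + h·k2.
x=0.000000, u=1.300000:
  k1 = f(0.000000, 1.300000) = -0.669000
  k2 = f(0.265000, 1.122715) = -0.238197
  u ← 1.300000 + 0.53·(-0.238197) = 1.173755
u(0.53) ≈ 1.1738

1.1738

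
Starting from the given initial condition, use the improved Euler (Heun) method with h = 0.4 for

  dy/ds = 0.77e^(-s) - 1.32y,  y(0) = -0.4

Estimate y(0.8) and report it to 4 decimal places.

Heun: k1 = f(s_n, y_n); k2 = f(s_n + h, y_n + h·k1); y_{n+1} = y_n + (h/2)·(k1 + k2).
s=0.000000, y=-0.400000:
  k1 = f(0.000000, -0.400000) = 1.298000
  k2 = f(0.400000, 0.119200) = 0.358802
  y ← -0.400000 + (0.4/2)·(1.298000 + 0.358802) = -0.068640
s=0.400000, y=-0.068640:
  k1 = f(0.400000, -0.068640) = 0.606751
  k2 = f(0.800000, 0.174061) = 0.116223
  y ← -0.068640 + (0.4/2)·(0.606751 + 0.116223) = 0.075955
y(0.8) ≈ 0.0760

0.0760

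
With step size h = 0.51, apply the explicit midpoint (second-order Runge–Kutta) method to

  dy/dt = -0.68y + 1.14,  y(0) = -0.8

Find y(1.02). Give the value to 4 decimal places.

0.4163

Midpoint: k1 = f(t_n, y_n); k2 = f(t_n + h/2, y_n + (h/2)·k1); y_{n+1} = y_n + h·k2.
t=0.000000, y=-0.800000:
  k1 = f(0.000000, -0.800000) = 1.684000
  k2 = f(0.255000, -0.370580) = 1.391994
  y ← -0.800000 + 0.51·1.391994 = -0.090083
t=0.510000, y=-0.090083:
  k1 = f(0.510000, -0.090083) = 1.201256
  k2 = f(0.765000, 0.216238) = 0.992958
  y ← -0.090083 + 0.51·0.992958 = 0.416326
y(1.02) ≈ 0.4163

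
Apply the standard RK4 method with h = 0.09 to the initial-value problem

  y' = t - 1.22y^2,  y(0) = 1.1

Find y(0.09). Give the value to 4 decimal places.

0.9852

RK4: k1 = f(t_n, y_n); k2 = f(t_n + h/2, y_n + (h/2)·k1); k3 = f(t_n + h/2, y_n + (h/2)·k2); k4 = f(t_n + h, y_n + h·k3); y_{n+1} = y_n + (h/6)·(k1 + 2k2 + 2k3 + k4).
t=0.000000, y=1.100000:
  k1 = f(0.000000, 1.100000) = -1.476200
  k2 = f(0.045000, 1.033571) = -1.258288
  k3 = f(0.045000, 1.043377) = -1.283135
  k4 = f(0.090000, 0.984518) = -1.092516
  y ← 1.100000 + (0.09/6)·(k1 + 2k2 + 2k3 + k4) = 0.985227
y(0.09) ≈ 0.9852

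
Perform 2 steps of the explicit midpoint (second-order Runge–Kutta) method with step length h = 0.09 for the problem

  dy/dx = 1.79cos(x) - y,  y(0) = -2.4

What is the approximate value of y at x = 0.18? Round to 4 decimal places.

Midpoint: k1 = f(x_n, y_n); k2 = f(x_n + h/2, y_n + (h/2)·k1); y_{n+1} = y_n + h·k2.
x=0.000000, y=-2.400000:
  k1 = f(0.000000, -2.400000) = 4.190000
  k2 = f(0.045000, -2.211450) = 3.999638
  y ← -2.400000 + 0.09·3.999638 = -2.040033
x=0.090000, y=-2.040033:
  k1 = f(0.090000, -2.040033) = 3.822788
  k2 = f(0.135000, -1.868007) = 3.641721
  y ← -2.040033 + 0.09·3.641721 = -1.712278
y(0.18) ≈ -1.7123

-1.7123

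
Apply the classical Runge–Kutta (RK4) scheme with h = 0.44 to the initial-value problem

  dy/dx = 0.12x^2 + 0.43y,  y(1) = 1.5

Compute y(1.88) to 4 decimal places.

RK4: k1 = f(x_n, y_n); k2 = f(x_n + h/2, y_n + (h/2)·k1); k3 = f(x_n + h/2, y_n + (h/2)·k2); k4 = f(x_n + h, y_n + h·k3); y_{n+1} = y_n + (h/6)·(k1 + 2k2 + 2k3 + k4).
x=1.000000, y=1.500000:
  k1 = f(1.000000, 1.500000) = 0.765000
  k2 = f(1.220000, 1.668300) = 0.895977
  k3 = f(1.220000, 1.697115) = 0.908367
  k4 = f(1.440000, 1.899682) = 1.065695
  y ← 1.500000 + (0.44/6)·(k1 + 2k2 + 2k3 + k4) = 1.898888
x=1.440000, y=1.898888:
  k1 = f(1.440000, 1.898888) = 1.065354
  k2 = f(1.660000, 2.133266) = 1.247976
  k3 = f(1.660000, 2.173443) = 1.265252
  k4 = f(1.880000, 2.455599) = 1.480036
  y ← 1.898888 + (0.44/6)·(k1 + 2k2 + 2k3 + k4) = 2.454157
y(1.88) ≈ 2.4542

2.4542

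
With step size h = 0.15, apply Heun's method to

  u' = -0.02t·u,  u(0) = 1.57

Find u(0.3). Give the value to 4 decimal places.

Heun: k1 = f(t_n, u_n); k2 = f(t_n + h, u_n + h·k1); u_{n+1} = u_n + (h/2)·(k1 + k2).
t=0.000000, u=1.570000:
  k1 = f(0.000000, 1.570000) = 0.000000
  k2 = f(0.150000, 1.570000) = -0.004710
  u ← 1.570000 + (0.15/2)·(0.000000 + (-0.004710)) = 1.569647
t=0.150000, u=1.569647:
  k1 = f(0.150000, 1.569647) = -0.004709
  k2 = f(0.300000, 1.568940) = -0.009414
  u ← 1.569647 + (0.15/2)·(-0.004709 + (-0.009414)) = 1.568588
u(0.3) ≈ 1.5686

1.5686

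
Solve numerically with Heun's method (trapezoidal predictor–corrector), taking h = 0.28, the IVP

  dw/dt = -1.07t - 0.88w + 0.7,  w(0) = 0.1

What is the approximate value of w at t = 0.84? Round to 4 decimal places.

Heun: k1 = f(t_n, w_n); k2 = f(t_n + h, w_n + h·k1); w_{n+1} = w_n + (h/2)·(k1 + k2).
t=0.000000, w=0.100000:
  k1 = f(0.000000, 0.100000) = 0.612000
  k2 = f(0.280000, 0.271360) = 0.161603
  w ← 0.100000 + (0.28/2)·(0.612000 + 0.161603) = 0.208304
t=0.280000, w=0.208304:
  k1 = f(0.280000, 0.208304) = 0.217092
  k2 = f(0.560000, 0.269090) = -0.135999
  w ← 0.208304 + (0.28/2)·(0.217092 + (-0.135999)) = 0.219657
t=0.560000, w=0.219657:
  k1 = f(0.560000, 0.219657) = -0.092499
  k2 = f(0.840000, 0.193758) = -0.369307
  w ← 0.219657 + (0.28/2)·(-0.092499 + (-0.369307)) = 0.155005
w(0.84) ≈ 0.1550

0.1550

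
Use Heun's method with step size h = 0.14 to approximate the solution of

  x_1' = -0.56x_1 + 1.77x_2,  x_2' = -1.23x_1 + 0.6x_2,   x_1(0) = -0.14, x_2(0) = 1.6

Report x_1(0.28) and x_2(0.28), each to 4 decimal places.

0.6748, 1.7978

Heun on (x_1,x_2): k1 = f(t_n, state_n); k2 = f(t_n + h, state_n + h·k1); state_{n+1} = state_n + (h/2)·(k1 + k2).
0.000000: (-0.140000, 1.600000)
  k1 = (2.910400, 1.132200)
  predictor → (0.267456, 1.758508)
  k2 = (2.962784, 0.726134)
  → (0.271123, 1.730083)
0.140000: (0.271123, 1.730083)
  k1 = (2.910419, 0.704569)
  predictor → (0.678581, 1.828723)
  k2 = (2.856834, 0.262579)
  → (0.674831, 1.797784)
(x_1(0.28), x_2(0.28)) ≈ (0.6748, 1.7978)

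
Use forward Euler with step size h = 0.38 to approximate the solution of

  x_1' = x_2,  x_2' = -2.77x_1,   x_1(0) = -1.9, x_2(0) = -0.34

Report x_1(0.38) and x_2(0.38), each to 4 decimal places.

-2.0292, 1.6599

Euler on (x_1,x_2): x_1_{n+1} = x_1_n + h·x_1', x_2_{n+1} = x_2_n + h·x_2'.
0.000000: (-1.900000, -0.340000); f=(-0.340000, 5.263000) → (-2.029200, 1.659940)
(x_1(0.38), x_2(0.38)) ≈ (-2.0292, 1.6599)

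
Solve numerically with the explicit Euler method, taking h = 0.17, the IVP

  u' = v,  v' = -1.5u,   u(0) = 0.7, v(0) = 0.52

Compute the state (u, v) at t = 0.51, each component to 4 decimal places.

Euler on (u,v): u_{n+1} = u_n + h·u', v_{n+1} = v_n + h·v'.
0.000000: (0.700000, 0.520000); f=(0.520000, -1.050000) → (0.788400, 0.341500)
0.170000: (0.788400, 0.341500); f=(0.341500, -1.182600) → (0.846455, 0.140458)
0.340000: (0.846455, 0.140458); f=(0.140458, -1.269683) → (0.870333, -0.075388)
(u(0.51), v(0.51)) ≈ (0.8703, -0.0754)

0.8703, -0.0754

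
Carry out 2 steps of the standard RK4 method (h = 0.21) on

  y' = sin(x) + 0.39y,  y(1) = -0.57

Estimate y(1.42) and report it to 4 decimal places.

RK4: k1 = f(x_n, y_n); k2 = f(x_n + h/2, y_n + (h/2)·k1); k3 = f(x_n + h/2, y_n + (h/2)·k2); k4 = f(x_n + h, y_n + h·k3); y_{n+1} = y_n + (h/6)·(k1 + 2k2 + 2k3 + k4).
x=1.000000, y=-0.570000:
  k1 = f(1.000000, -0.570000) = 0.619171
  k2 = f(1.105000, -0.504987) = 0.696519
  k3 = f(1.105000, -0.496865) = 0.699687
  k4 = f(1.210000, -0.423066) = 0.770620
  y ← -0.570000 + (0.21/6)·(k1 + 2k2 + 2k3 + k4) = -0.423623
x=1.210000, y=-0.423623:
  k1 = f(1.210000, -0.423623) = 0.770403
  k2 = f(1.315000, -0.342731) = 0.833797
  k3 = f(1.315000, -0.336074) = 0.836393
  k4 = f(1.420000, -0.247980) = 0.891939
  y ← -0.423623 + (0.21/6)·(k1 + 2k2 + 2k3 + k4) = -0.248528
y(1.42) ≈ -0.2485

-0.2485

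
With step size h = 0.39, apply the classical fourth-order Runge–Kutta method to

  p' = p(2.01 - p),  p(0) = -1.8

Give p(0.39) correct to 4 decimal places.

-25.8925

RK4: k1 = f(t_n, p_n); k2 = f(t_n + h/2, p_n + (h/2)·k1); k3 = f(t_n + h/2, p_n + (h/2)·k2); k4 = f(t_n + h, p_n + h·k3); p_{n+1} = p_n + (h/6)·(k1 + 2k2 + 2k3 + k4).
t=0.000000, p=-1.800000:
  k1 = f(0.000000, -1.800000) = -6.858000
  k2 = f(0.195000, -3.137310) = -16.148707
  k3 = f(0.195000, -4.948998) = -34.440066
  k4 = f(0.390000, -15.231626) = -262.617989
  p ← -1.800000 + (0.39/6)·(k1 + 2k2 + 2k3 + k4) = -25.892480
p(0.39) ≈ -25.8925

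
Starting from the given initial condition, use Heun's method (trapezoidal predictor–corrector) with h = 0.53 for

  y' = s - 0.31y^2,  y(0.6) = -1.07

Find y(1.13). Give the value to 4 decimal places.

Heun: k1 = f(s_n, y_n); k2 = f(s_n + h, y_n + h·k1); y_{n+1} = y_n + (h/2)·(k1 + k2).
s=0.600000, y=-1.070000:
  k1 = f(0.600000, -1.070000) = 0.245081
  k2 = f(1.130000, -0.940107) = 0.856022
  y ← -1.070000 + (0.53/2)·(0.245081 + 0.856022) = -0.778208
y(1.13) ≈ -0.7782

-0.7782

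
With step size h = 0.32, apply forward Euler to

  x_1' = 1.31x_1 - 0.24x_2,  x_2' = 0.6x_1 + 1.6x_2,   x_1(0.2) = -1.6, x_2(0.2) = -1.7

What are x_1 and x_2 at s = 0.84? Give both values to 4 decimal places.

Euler on (x_1,x_2): x_1_{n+1} = x_1_n + h·x_1', x_2_{n+1} = x_2_n + h·x_2'.
0.200000: (-1.600000, -1.700000); f=(-1.688000, -3.680000) → (-2.140160, -2.877600)
0.520000: (-2.140160, -2.877600); f=(-2.112986, -5.888256) → (-2.816315, -4.761842)
(x_1(0.84), x_2(0.84)) ≈ (-2.8163, -4.7618)

-2.8163, -4.7618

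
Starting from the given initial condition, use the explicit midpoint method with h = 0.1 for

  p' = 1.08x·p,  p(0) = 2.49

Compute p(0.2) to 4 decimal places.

2.5442

Midpoint: k1 = f(x_n, p_n); k2 = f(x_n + h/2, p_n + (h/2)·k1); p_{n+1} = p_n + h·k2.
x=0.000000, p=2.490000:
  k1 = f(0.000000, 2.490000) = 0.000000
  k2 = f(0.050000, 2.490000) = 0.134460
  p ← 2.490000 + 0.1·0.134460 = 2.503446
x=0.100000, p=2.503446:
  k1 = f(0.100000, 2.503446) = 0.270372
  k2 = f(0.150000, 2.516965) = 0.407748
  p ← 2.503446 + 0.1·0.407748 = 2.544221
p(0.2) ≈ 2.5442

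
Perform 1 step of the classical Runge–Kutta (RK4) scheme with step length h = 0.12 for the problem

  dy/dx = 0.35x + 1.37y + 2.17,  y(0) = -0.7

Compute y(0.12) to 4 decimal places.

-0.5394

RK4: k1 = f(x_n, y_n); k2 = f(x_n + h/2, y_n + (h/2)·k1); k3 = f(x_n + h/2, y_n + (h/2)·k2); k4 = f(x_n + h, y_n + h·k3); y_{n+1} = y_n + (h/6)·(k1 + 2k2 + 2k3 + k4).
x=0.000000, y=-0.700000:
  k1 = f(0.000000, -0.700000) = 1.211000
  k2 = f(0.060000, -0.627340) = 1.331544
  k3 = f(0.060000, -0.620107) = 1.341453
  k4 = f(0.120000, -0.539026) = 1.473535
  y ← -0.700000 + (0.12/6)·(k1 + 2k2 + 2k3 + k4) = -0.539389
y(0.12) ≈ -0.5394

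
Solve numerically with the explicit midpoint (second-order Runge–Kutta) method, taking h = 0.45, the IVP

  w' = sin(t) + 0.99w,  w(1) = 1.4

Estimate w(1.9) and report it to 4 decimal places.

Midpoint: k1 = f(t_n, w_n); k2 = f(t_n + h/2, w_n + (h/2)·k1); w_{n+1} = w_n + h·k2.
t=1.000000, w=1.400000:
  k1 = f(1.000000, 1.400000) = 2.227471
  k2 = f(1.225000, 1.901181) = 2.822975
  w ← 1.400000 + 0.45·2.822975 = 2.670339
t=1.450000, w=2.670339:
  k1 = f(1.450000, 2.670339) = 3.636348
  k2 = f(1.675000, 3.488517) = 4.448208
  w ← 2.670339 + 0.45·4.448208 = 4.672032
w(1.9) ≈ 4.6720

4.6720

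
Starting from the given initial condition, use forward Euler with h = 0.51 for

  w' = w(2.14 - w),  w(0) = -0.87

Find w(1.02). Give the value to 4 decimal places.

-7.0935

Euler: w_{n+1} = w_n + h·f(x_n, w_n).
x=0.000000, w=-0.870000: f=-2.618700 → w ← -0.870000 + 0.51·(-2.618700) = -2.205537
x=0.510000, w=-2.205537: f=-9.584243 → w ← -2.205537 + 0.51·(-9.584243) = -7.093501
w(1.02) ≈ -7.0935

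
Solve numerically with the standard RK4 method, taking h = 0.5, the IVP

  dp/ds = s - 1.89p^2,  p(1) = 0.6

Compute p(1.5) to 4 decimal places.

RK4: k1 = f(s_n, p_n); k2 = f(s_n + h/2, p_n + (h/2)·k1); k3 = f(s_n + h/2, p_n + (h/2)·k2); k4 = f(s_n + h, p_n + h·k3); p_{n+1} = p_n + (h/6)·(k1 + 2k2 + 2k3 + k4).
s=1.000000, p=0.600000:
  k1 = f(1.000000, 0.600000) = 0.319600
  k2 = f(1.250000, 0.679900) = 0.376321
  k3 = f(1.250000, 0.694080) = 0.339497
  k4 = f(1.500000, 0.769749) = 0.380150
  p ← 0.600000 + (0.5/6)·(k1 + 2k2 + 2k3 + k4) = 0.777616
p(1.5) ≈ 0.7776

0.7776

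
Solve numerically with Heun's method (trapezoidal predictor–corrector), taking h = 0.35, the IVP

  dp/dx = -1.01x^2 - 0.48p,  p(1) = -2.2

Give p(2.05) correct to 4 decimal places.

-3.4953

Heun: k1 = f(x_n, p_n); k2 = f(x_n + h, p_n + h·k1); p_{n+1} = p_n + (h/2)·(k1 + k2).
x=1.000000, p=-2.200000:
  k1 = f(1.000000, -2.200000) = 0.046000
  k2 = f(1.350000, -2.183900) = -0.792453
  p ← -2.200000 + (0.35/2)·(0.046000 + (-0.792453)) = -2.330629
x=1.350000, p=-2.330629:
  k1 = f(1.350000, -2.330629) = -0.722023
  k2 = f(1.700000, -2.583337) = -1.678898
  p ← -2.330629 + (0.35/2)·(-0.722023 + (-1.678898)) = -2.750790
x=1.700000, p=-2.750790:
  k1 = f(1.700000, -2.750790) = -1.598521
  k2 = f(2.050000, -3.310273) = -2.655594
  p ← -2.750790 + (0.35/2)·(-1.598521 + (-2.655594)) = -3.495261
p(2.05) ≈ -3.4953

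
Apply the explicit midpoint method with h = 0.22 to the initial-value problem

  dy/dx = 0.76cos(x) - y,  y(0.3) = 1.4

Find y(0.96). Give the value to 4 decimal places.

1.0085

Midpoint: k1 = f(x_n, y_n); k2 = f(x_n + h/2, y_n + (h/2)·k1); y_{n+1} = y_n + h·k2.
x=0.300000, y=1.400000:
  k1 = f(0.300000, 1.400000) = -0.673944
  k2 = f(0.410000, 1.325866) = -0.628854
  y ← 1.400000 + 0.22·(-0.628854) = 1.261652
x=0.520000, y=1.261652:
  k1 = f(0.520000, 1.261652) = -0.602109
  k2 = f(0.630000, 1.195420) = -0.581319
  y ← 1.261652 + 0.22·(-0.581319) = 1.133762
x=0.740000, y=1.133762:
  k1 = f(0.740000, 1.133762) = -0.572526
  k2 = f(0.850000, 1.070784) = -0.569197
  y ← 1.133762 + 0.22·(-0.569197) = 1.008539
y(0.96) ≈ 1.0085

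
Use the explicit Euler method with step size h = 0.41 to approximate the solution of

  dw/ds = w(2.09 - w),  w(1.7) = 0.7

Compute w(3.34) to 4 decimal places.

Euler: w_{n+1} = w_n + h·f(s_n, w_n).
s=1.700000, w=0.700000: f=0.973000 → w ← 0.700000 + 0.41·0.973000 = 1.098930
s=2.110000, w=1.098930: f=1.089117 → w ← 1.098930 + 0.41·1.089117 = 1.545468
s=2.520000, w=1.545468: f=0.841557 → w ← 1.545468 + 0.41·0.841557 = 1.890506
s=2.930000, w=1.890506: f=0.377144 → w ← 1.890506 + 0.41·0.377144 = 2.045135
w(3.34) ≈ 2.0451

2.0451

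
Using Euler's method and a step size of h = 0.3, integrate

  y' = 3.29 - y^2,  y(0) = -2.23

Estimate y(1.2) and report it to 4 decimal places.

-24.9792

Euler: y_{n+1} = y_n + h·f(x_n, y_n).
x=0.000000, y=-2.230000: f=-1.682900 → y ← -2.230000 + 0.3·(-1.682900) = -2.734870
x=0.300000, y=-2.734870: f=-4.189514 → y ← -2.734870 + 0.3·(-4.189514) = -3.991724
x=0.600000, y=-3.991724: f=-12.643862 → y ← -3.991724 + 0.3·(-12.643862) = -7.784883
x=0.900000, y=-7.784883: f=-57.314399 → y ← -7.784883 + 0.3·(-57.314399) = -24.979203
y(1.2) ≈ -24.9792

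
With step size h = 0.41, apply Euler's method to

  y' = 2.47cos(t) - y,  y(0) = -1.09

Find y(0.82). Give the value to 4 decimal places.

1.1468

Euler: y_{n+1} = y_n + h·f(t_n, y_n).
t=0.000000, y=-1.090000: f=3.560000 → y ← -1.090000 + 0.41·3.560000 = 0.369600
t=0.410000, y=0.369600: f=1.895688 → y ← 0.369600 + 0.41·1.895688 = 1.146832
y(0.82) ≈ 1.1468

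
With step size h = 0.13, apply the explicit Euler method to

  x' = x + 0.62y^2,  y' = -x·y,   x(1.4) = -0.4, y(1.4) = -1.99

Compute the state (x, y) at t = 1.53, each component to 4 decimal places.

Euler on (x,y): x_{n+1} = x_n + h·x', y_{n+1} = y_n + h·y'.
1.400000: (-0.400000, -1.990000); f=(2.055262, -0.796000) → (-0.132816, -2.093480)
(x(1.53), y(1.53)) ≈ (-0.1328, -2.0935)

-0.1328, -2.0935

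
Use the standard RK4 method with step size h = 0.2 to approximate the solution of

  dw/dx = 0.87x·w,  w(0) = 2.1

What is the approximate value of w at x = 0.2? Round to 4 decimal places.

RK4: k1 = f(x_n, w_n); k2 = f(x_n + h/2, w_n + (h/2)·k1); k3 = f(x_n + h/2, w_n + (h/2)·k2); k4 = f(x_n + h, w_n + h·k3); w_{n+1} = w_n + (h/6)·(k1 + 2k2 + 2k3 + k4).
x=0.000000, w=2.100000:
  k1 = f(0.000000, 2.100000) = 0.000000
  k2 = f(0.100000, 2.100000) = 0.182700
  k3 = f(0.100000, 2.118270) = 0.184289
  k4 = f(0.200000, 2.136858) = 0.371813
  w ← 2.100000 + (0.2/6)·(k1 + 2k2 + 2k3 + k4) = 2.136860
w(0.2) ≈ 2.1369

2.1369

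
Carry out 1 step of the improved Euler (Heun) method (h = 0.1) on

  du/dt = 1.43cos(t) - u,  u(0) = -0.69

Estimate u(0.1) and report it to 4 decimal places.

Heun: k1 = f(t_n, u_n); k2 = f(t_n + h, u_n + h·k1); u_{n+1} = u_n + (h/2)·(k1 + k2).
t=0.000000, u=-0.690000:
  k1 = f(0.000000, -0.690000) = 2.120000
  k2 = f(0.100000, -0.478000) = 1.900856
  u ← -0.690000 + (0.1/2)·(2.120000 + 1.900856) = -0.488957
u(0.1) ≈ -0.4890

-0.4890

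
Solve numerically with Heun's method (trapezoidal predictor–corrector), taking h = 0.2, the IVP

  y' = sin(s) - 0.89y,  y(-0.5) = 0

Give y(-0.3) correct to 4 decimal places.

Heun: k1 = f(s_n, y_n); k2 = f(s_n + h, y_n + h·k1); y_{n+1} = y_n + (h/2)·(k1 + k2).
s=-0.500000, y=0.000000:
  k1 = f(-0.500000, 0.000000) = -0.479426
  k2 = f(-0.300000, -0.095885) = -0.210182
  y ← 0.000000 + (0.2/2)·(-0.479426 + (-0.210182)) = -0.068961
y(-0.3) ≈ -0.0690

-0.0690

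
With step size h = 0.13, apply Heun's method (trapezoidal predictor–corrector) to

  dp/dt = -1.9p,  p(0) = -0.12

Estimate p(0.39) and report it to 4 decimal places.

-0.0577

Heun: k1 = f(t_n, p_n); k2 = f(t_n + h, p_n + h·k1); p_{n+1} = p_n + (h/2)·(k1 + k2).
t=0.000000, p=-0.120000:
  k1 = f(0.000000, -0.120000) = 0.228000
  k2 = f(0.130000, -0.090360) = 0.171684
  p ← -0.120000 + (0.13/2)·(0.228000 + 0.171684) = -0.094021
t=0.130000, p=-0.094021:
  k1 = f(0.130000, -0.094021) = 0.178639
  k2 = f(0.260000, -0.070797) = 0.134515
  p ← -0.094021 + (0.13/2)·(0.178639 + 0.134515) = -0.073666
t=0.260000, p=-0.073666:
  k1 = f(0.260000, -0.073666) = 0.139964
  k2 = f(0.390000, -0.055470) = 0.105393
  p ← -0.073666 + (0.13/2)·(0.139964 + 0.105393) = -0.057717
p(0.39) ≈ -0.0577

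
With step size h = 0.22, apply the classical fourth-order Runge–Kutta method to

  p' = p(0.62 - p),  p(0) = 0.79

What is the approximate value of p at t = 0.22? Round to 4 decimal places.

RK4: k1 = f(t_n, p_n); k2 = f(t_n + h/2, p_n + (h/2)·k1); k3 = f(t_n + h/2, p_n + (h/2)·k2); k4 = f(t_n + h, p_n + h·k3); p_{n+1} = p_n + (h/6)·(k1 + 2k2 + 2k3 + k4).
t=0.000000, p=0.790000:
  k1 = f(0.000000, 0.790000) = -0.134300
  k2 = f(0.110000, 0.775227) = -0.120336
  k3 = f(0.110000, 0.776763) = -0.121768
  k4 = f(0.220000, 0.763211) = -0.109300
  p ← 0.790000 + (0.22/6)·(k1 + 2k2 + 2k3 + k4) = 0.763314
p(0.22) ≈ 0.7633

0.7633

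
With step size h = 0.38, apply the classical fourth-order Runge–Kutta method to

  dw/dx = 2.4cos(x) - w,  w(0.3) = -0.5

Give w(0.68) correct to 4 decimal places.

RK4: k1 = f(x_n, w_n); k2 = f(x_n + h/2, w_n + (h/2)·k1); k3 = f(x_n + h/2, w_n + (h/2)·k2); k4 = f(x_n + h, w_n + h·k3); w_{n+1} = w_n + (h/6)·(k1 + 2k2 + 2k3 + k4).
x=0.300000, w=-0.500000:
  k1 = f(0.300000, -0.500000) = 2.792808
  k2 = f(0.490000, 0.030633) = 2.086965
  k3 = f(0.490000, -0.103477) = 2.221075
  k4 = f(0.680000, 0.344009) = 1.522166
  w ← -0.500000 + (0.38/6)·(k1 + 2k2 + 2k3 + k4) = 0.318967
w(0.68) ≈ 0.3190

0.3190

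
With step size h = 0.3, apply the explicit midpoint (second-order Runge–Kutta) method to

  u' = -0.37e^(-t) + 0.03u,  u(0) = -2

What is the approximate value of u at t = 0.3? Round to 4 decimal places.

Midpoint: k1 = f(t_n, u_n); k2 = f(t_n + h/2, u_n + (h/2)·k1); u_{n+1} = u_n + h·k2.
t=0.000000, u=-2.000000:
  k1 = f(0.000000, -2.000000) = -0.430000
  k2 = f(0.150000, -2.064500) = -0.380397
  u ← -2.000000 + 0.3·(-0.380397) = -2.114119
u(0.3) ≈ -2.1141

-2.1141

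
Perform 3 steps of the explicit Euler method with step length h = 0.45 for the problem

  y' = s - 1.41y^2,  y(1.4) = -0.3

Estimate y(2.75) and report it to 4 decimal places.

Euler: y_{n+1} = y_n + h·f(s_n, y_n).
s=1.400000, y=-0.300000: f=1.273100 → y ← -0.300000 + 0.45·1.273100 = 0.272895
s=1.850000, y=0.272895: f=1.744995 → y ← 0.272895 + 0.45·1.744995 = 1.058143
s=2.300000, y=1.058143: f=0.721271 → y ← 1.058143 + 0.45·0.721271 = 1.382715
y(2.75) ≈ 1.3827

1.3827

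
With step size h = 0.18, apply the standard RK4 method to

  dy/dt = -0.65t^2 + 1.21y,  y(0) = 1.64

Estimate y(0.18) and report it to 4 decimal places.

RK4: k1 = f(t_n, y_n); k2 = f(t_n + h/2, y_n + (h/2)·k1); k3 = f(t_n + h/2, y_n + (h/2)·k2); k4 = f(t_n + h, y_n + h·k3); y_{n+1} = y_n + (h/6)·(k1 + 2k2 + 2k3 + k4).
t=0.000000, y=1.640000:
  k1 = f(0.000000, 1.640000) = 1.984400
  k2 = f(0.090000, 1.818596) = 2.195236
  k3 = f(0.090000, 1.837571) = 2.218196
  k4 = f(0.180000, 2.039275) = 2.446463
  y ← 1.640000 + (0.18/6)·(k1 + 2k2 + 2k3 + k4) = 2.037732
y(0.18) ≈ 2.0377

2.0377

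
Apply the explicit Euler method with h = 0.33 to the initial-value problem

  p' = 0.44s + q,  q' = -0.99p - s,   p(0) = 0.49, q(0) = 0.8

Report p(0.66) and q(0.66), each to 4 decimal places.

1.0131, 0.2847

Euler on (p,q): p_{n+1} = p_n + h·p', q_{n+1} = q_n + h·q'.
0.000000: (0.490000, 0.800000); f=(0.800000, -0.485100) → (0.754000, 0.639917)
0.330000: (0.754000, 0.639917); f=(0.785117, -1.076460) → (1.013089, 0.284685)
(p(0.66), q(0.66)) ≈ (1.0131, 0.2847)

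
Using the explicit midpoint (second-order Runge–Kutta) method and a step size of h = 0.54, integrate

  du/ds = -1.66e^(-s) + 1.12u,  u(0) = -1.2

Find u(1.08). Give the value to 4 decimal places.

Midpoint: k1 = f(s_n, u_n); k2 = f(s_n + h/2, u_n + (h/2)·k1); u_{n+1} = u_n + h·k2.
s=0.000000, u=-1.200000:
  k1 = f(0.000000, -1.200000) = -3.004000
  k2 = f(0.270000, -2.011080) = -3.519620
  u ← -1.200000 + 0.54·(-3.519620) = -3.100595
s=0.540000, u=-3.100595:
  k1 = f(0.540000, -3.100595) = -4.440028
  k2 = f(0.810000, -4.299402) = -5.553795
  u ← -3.100595 + 0.54·(-5.553795) = -6.099644
u(1.08) ≈ -6.0996

-6.0996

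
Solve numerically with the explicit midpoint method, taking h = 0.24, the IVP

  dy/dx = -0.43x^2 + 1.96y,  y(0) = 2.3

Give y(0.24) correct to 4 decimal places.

3.6349

Midpoint: k1 = f(x_n, y_n); k2 = f(x_n + h/2, y_n + (h/2)·k1); y_{n+1} = y_n + h·k2.
x=0.000000, y=2.300000:
  k1 = f(0.000000, 2.300000) = 4.508000
  k2 = f(0.120000, 2.840960) = 5.562090
  y ← 2.300000 + 0.24·5.562090 = 3.634902
y(0.24) ≈ 3.6349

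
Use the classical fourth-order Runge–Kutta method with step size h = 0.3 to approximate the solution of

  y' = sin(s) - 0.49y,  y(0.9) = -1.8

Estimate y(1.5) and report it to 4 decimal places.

RK4: k1 = f(s_n, y_n); k2 = f(s_n + h/2, y_n + (h/2)·k1); k3 = f(s_n + h/2, y_n + (h/2)·k2); k4 = f(s_n + h, y_n + h·k3); y_{n+1} = y_n + (h/6)·(k1 + 2k2 + 2k3 + k4).
s=0.900000, y=-1.800000:
  k1 = f(0.900000, -1.800000) = 1.665327
  k2 = f(1.050000, -1.550201) = 1.627022
  k3 = f(1.050000, -1.555947) = 1.629837
  k4 = f(1.200000, -1.311049) = 1.574453
  y ← -1.800000 + (0.3/6)·(k1 + 2k2 + 2k3 + k4) = -1.312325
s=1.200000, y=-1.312325:
  k1 = f(1.200000, -1.312325) = 1.575078
  k2 = f(1.350000, -1.076063) = 1.502994
  k3 = f(1.350000, -1.086876) = 1.508293
  k4 = f(1.500000, -0.859837) = 1.418815
  y ← -1.312325 + (0.3/6)·(k1 + 2k2 + 2k3 + k4) = -0.861502
y(1.5) ≈ -0.8615

-0.8615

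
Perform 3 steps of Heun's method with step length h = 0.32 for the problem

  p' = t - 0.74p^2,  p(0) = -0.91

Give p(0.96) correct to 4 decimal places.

-1.4861

Heun: k1 = f(t_n, p_n); k2 = f(t_n + h, p_n + h·k1); p_{n+1} = p_n + (h/2)·(k1 + k2).
t=0.000000, p=-0.910000:
  k1 = f(0.000000, -0.910000) = -0.612794
  k2 = f(0.320000, -1.106094) = -0.585349
  p ← -0.910000 + (0.32/2)·(-0.612794 + (-0.585349)) = -1.101703
t=0.320000, p=-1.101703:
  k1 = f(0.320000, -1.101703) = -0.578174
  k2 = f(0.640000, -1.286719) = -0.585177
  p ← -1.101703 + (0.32/2)·(-0.578174 + (-0.585177)) = -1.287839
t=0.640000, p=-1.287839:
  k1 = f(0.640000, -1.287839) = -0.587312
  k2 = f(0.960000, -1.475779) = -0.651663
  p ← -1.287839 + (0.32/2)·(-0.587312 + (-0.651663)) = -1.486075
p(0.96) ≈ -1.4861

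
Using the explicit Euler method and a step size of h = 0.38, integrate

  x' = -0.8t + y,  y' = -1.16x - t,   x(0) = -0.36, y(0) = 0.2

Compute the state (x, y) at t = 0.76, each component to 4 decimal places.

Euler on (x,y): x_{n+1} = x_n + h·x', y_{n+1} = y_n + h·y'.
0.000000: (-0.360000, 0.200000); f=(0.200000, 0.417600) → (-0.284000, 0.358688)
0.380000: (-0.284000, 0.358688); f=(0.054688, -0.050560) → (-0.263219, 0.339475)
(x(0.76), y(0.76)) ≈ (-0.2632, 0.3395)

-0.2632, 0.3395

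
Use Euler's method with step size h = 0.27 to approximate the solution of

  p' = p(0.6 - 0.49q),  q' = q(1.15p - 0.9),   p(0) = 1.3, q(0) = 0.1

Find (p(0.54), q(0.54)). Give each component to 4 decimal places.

1.7124, 0.1417

Euler on (p,q): p_{n+1} = p_n + h·p', q_{n+1} = q_n + h·q'.
0.000000: (1.300000, 0.100000); f=(0.716300, 0.059500) → (1.493401, 0.116065)
0.270000: (1.493401, 0.116065); f=(0.811108, 0.094873) → (1.712400, 0.141681)
(p(0.54), q(0.54)) ≈ (1.7124, 0.1417)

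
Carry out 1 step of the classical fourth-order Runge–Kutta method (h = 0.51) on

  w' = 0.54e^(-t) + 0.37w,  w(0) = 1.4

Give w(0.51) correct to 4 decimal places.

1.9301

RK4: k1 = f(t_n, w_n); k2 = f(t_n + h/2, w_n + (h/2)·k1); k3 = f(t_n + h/2, w_n + (h/2)·k2); k4 = f(t_n + h, w_n + h·k3); w_{n+1} = w_n + (h/6)·(k1 + 2k2 + 2k3 + k4).
t=0.000000, w=1.400000:
  k1 = f(0.000000, 1.400000) = 1.058000
  k2 = f(0.255000, 1.669790) = 1.036277
  k3 = f(0.255000, 1.664251) = 1.034228
  k4 = f(0.510000, 1.927456) = 1.037426
  w ← 1.400000 + (0.51/6)·(k1 + 2k2 + 2k3 + k4) = 1.930097
w(0.51) ≈ 1.9301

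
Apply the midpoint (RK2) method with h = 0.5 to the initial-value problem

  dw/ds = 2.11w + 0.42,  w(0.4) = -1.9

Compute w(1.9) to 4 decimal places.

Midpoint: k1 = f(s_n, w_n); k2 = f(s_n + h/2, w_n + (h/2)·k1); w_{n+1} = w_n + h·k2.
s=0.400000, w=-1.900000:
  k1 = f(0.400000, -1.900000) = -3.589000
  k2 = f(0.650000, -2.797250) = -5.482197
  w ← -1.900000 + 0.5·(-5.482197) = -4.641099
s=0.900000, w=-4.641099:
  k1 = f(0.900000, -4.641099) = -9.372718
  k2 = f(1.150000, -6.984278) = -14.316827
  w ← -4.641099 + 0.5·(-14.316827) = -11.799512
s=1.400000, w=-11.799512:
  k1 = f(1.400000, -11.799512) = -24.476971
  k2 = f(1.650000, -17.918755) = -37.388573
  w ← -11.799512 + 0.5·(-37.388573) = -30.493799
w(1.9) ≈ -30.4938

-30.4938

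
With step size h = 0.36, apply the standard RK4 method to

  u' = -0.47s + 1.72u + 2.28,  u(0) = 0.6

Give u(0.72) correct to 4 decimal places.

RK4: k1 = f(s_n, u_n); k2 = f(s_n + h/2, u_n + (h/2)·k1); k3 = f(s_n + h/2, u_n + (h/2)·k2); k4 = f(s_n + h, u_n + h·k3); u_{n+1} = u_n + (h/6)·(k1 + 2k2 + 2k3 + k4).
s=0.000000, u=0.600000:
  k1 = f(0.000000, 0.600000) = 3.312000
  k2 = f(0.180000, 1.196160) = 4.252795
  k3 = f(0.180000, 1.365503) = 4.544065
  k4 = f(0.360000, 2.235864) = 5.956485
  u ← 0.600000 + (0.36/6)·(k1 + 2k2 + 2k3 + k4) = 2.211732
s=0.360000, u=2.211732:
  k1 = f(0.360000, 2.211732) = 5.914980
  k2 = f(0.540000, 3.276429) = 7.661657
  k3 = f(0.540000, 3.590831) = 8.202429
  k4 = f(0.720000, 5.164607) = 10.824724
  u ← 2.211732 + (0.36/6)·(k1 + 2k2 + 2k3 + k4) = 5.119805
u(0.72) ≈ 5.1198

5.1198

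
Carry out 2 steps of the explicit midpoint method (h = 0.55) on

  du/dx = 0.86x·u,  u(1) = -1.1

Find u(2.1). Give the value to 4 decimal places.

Midpoint: k1 = f(x_n, u_n); k2 = f(x_n + h/2, u_n + (h/2)·k1); u_{n+1} = u_n + h·k2.
x=1.000000, u=-1.100000:
  k1 = f(1.000000, -1.100000) = -0.946000
  k2 = f(1.275000, -1.360150) = -1.491404
  u ← -1.100000 + 0.55·(-1.491404) = -1.920272
x=1.550000, u=-1.920272:
  k1 = f(1.550000, -1.920272) = -2.559723
  k2 = f(1.825000, -2.624196) = -4.118676
  u ← -1.920272 + 0.55·(-4.118676) = -4.185544
u(2.1) ≈ -4.1855

-4.1855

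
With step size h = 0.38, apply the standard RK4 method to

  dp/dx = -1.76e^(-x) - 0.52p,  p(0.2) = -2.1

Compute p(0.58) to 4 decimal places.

-2.1342

RK4: k1 = f(x_n, p_n); k2 = f(x_n + h/2, p_n + (h/2)·k1); k3 = f(x_n + h/2, p_n + (h/2)·k2); k4 = f(x_n + h, p_n + h·k3); p_{n+1} = p_n + (h/6)·(k1 + 2k2 + 2k3 + k4).
x=0.200000, p=-2.100000:
  k1 = f(0.200000, -2.100000) = -0.348966
  k2 = f(0.390000, -2.166304) = -0.065142
  k3 = f(0.390000, -2.112377) = -0.093184
  k4 = f(0.580000, -2.135410) = 0.124992
  p ← -2.100000 + (0.38/6)·(k1 + 2k2 + 2k3 + k4) = -2.134240
p(0.58) ≈ -2.1342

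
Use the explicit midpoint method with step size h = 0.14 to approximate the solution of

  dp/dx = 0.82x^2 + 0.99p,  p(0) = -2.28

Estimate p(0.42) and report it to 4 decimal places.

Midpoint: k1 = f(x_n, p_n); k2 = f(x_n + h/2, p_n + (h/2)·k1); p_{n+1} = p_n + h·k2.
x=0.000000, p=-2.280000:
  k1 = f(0.000000, -2.280000) = -2.257200
  k2 = f(0.070000, -2.438004) = -2.409606
  p ← -2.280000 + 0.14·(-2.409606) = -2.617345
x=0.140000, p=-2.617345:
  k1 = f(0.140000, -2.617345) = -2.575099
  k2 = f(0.210000, -2.797602) = -2.733464
  p ← -2.617345 + 0.14·(-2.733464) = -3.000030
x=0.280000, p=-3.000030:
  k1 = f(0.280000, -3.000030) = -2.905741
  k2 = f(0.350000, -3.203432) = -3.070947
  p ← -3.000030 + 0.14·(-3.070947) = -3.429962
p(0.42) ≈ -3.4300

-3.4300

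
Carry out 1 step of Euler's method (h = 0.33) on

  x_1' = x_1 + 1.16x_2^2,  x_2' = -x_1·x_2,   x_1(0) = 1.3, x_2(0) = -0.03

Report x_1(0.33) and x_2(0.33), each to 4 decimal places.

Euler on (x_1,x_2): x_1_{n+1} = x_1_n + h·x_1', x_2_{n+1} = x_2_n + h·x_2'.
0.000000: (1.300000, -0.030000); f=(1.301044, 0.039000) → (1.729345, -0.017130)
(x_1(0.33), x_2(0.33)) ≈ (1.7293, -0.0171)

1.7293, -0.0171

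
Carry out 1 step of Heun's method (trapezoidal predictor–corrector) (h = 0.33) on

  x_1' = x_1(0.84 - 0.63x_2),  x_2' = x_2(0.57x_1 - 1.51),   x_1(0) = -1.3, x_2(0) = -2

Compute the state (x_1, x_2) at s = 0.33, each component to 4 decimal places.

Heun on (x_1,x_2): k1 = f(s_n, state_n); k2 = f(s_n + h, state_n + h·k1); state_{n+1} = state_n + (h/2)·(k1 + k2).
0.000000: (-1.300000, -2.000000)
  k1 = (-2.730000, 4.502000)
  predictor → (-2.200900, -0.514340)
  k2 = (-2.561923, 1.421900)
  → (-2.173167, -1.022557)
(x_1(0.33), x_2(0.33)) ≈ (-2.1732, -1.0226)

-2.1732, -1.0226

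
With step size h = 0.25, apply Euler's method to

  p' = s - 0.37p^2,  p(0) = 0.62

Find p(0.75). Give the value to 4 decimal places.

0.7053

Euler: p_{n+1} = p_n + h·f(s_n, p_n).
s=0.000000, p=0.620000: f=-0.142228 → p ← 0.620000 + 0.25·(-0.142228) = 0.584443
s=0.250000, p=0.584443: f=0.123618 → p ← 0.584443 + 0.25·0.123618 = 0.615347
s=0.500000, p=0.615347: f=0.359899 → p ← 0.615347 + 0.25·0.359899 = 0.705322
p(0.75) ≈ 0.7053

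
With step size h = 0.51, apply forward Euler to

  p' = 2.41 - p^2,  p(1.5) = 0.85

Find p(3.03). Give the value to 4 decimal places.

Euler: p_{n+1} = p_n + h·f(x_n, p_n).
x=1.500000, p=0.850000: f=1.687500 → p ← 0.850000 + 0.51·1.687500 = 1.710625
x=2.010000, p=1.710625: f=-0.516238 → p ← 1.710625 + 0.51·(-0.516238) = 1.447344
x=2.520000, p=1.447344: f=0.315196 → p ← 1.447344 + 0.51·0.315196 = 1.608094
p(3.03) ≈ 1.6081

1.6081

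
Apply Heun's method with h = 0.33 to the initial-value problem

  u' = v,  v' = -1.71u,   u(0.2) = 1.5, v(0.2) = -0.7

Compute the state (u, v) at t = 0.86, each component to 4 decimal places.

Heun on (u,v): k1 = f(t_n, state_n); k2 = f(t_n + h, state_n + h·k1); state_{n+1} = state_n + (h/2)·(k1 + k2).
0.200000: (1.500000, -0.700000)
  k1 = (-0.700000, -2.565000)
  predictor → (1.269000, -1.546450)
  k2 = (-1.546450, -2.169990)
  → (1.129336, -1.481273)
0.530000: (1.129336, -1.481273)
  k1 = (-1.481273, -1.931164)
  predictor → (0.640516, -2.118558)
  k2 = (-2.118558, -1.095282)
  → (0.535364, -1.980637)
(u(0.86), v(0.86)) ≈ (0.5354, -1.9806)

0.5354, -1.9806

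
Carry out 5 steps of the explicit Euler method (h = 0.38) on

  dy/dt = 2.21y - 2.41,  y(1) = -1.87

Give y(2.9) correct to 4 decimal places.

-61.3143

Euler: y_{n+1} = y_n + h·f(t_n, y_n).
t=1.000000, y=-1.870000: f=-6.542700 → y ← -1.870000 + 0.38·(-6.542700) = -4.356226
t=1.380000, y=-4.356226: f=-12.037259 → y ← -4.356226 + 0.38·(-12.037259) = -8.930385
t=1.760000, y=-8.930385: f=-22.146150 → y ← -8.930385 + 0.38·(-22.146150) = -17.345922
t=2.140000, y=-17.345922: f=-40.744487 → y ← -17.345922 + 0.38·(-40.744487) = -32.828827
t=2.520000, y=-32.828827: f=-74.961707 → y ← -32.828827 + 0.38·(-74.961707) = -61.314275
y(2.9) ≈ -61.3143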